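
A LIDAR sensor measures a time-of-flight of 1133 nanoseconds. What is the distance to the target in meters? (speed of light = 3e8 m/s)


tof = 1133 ns = 1.133e-06 s
dist = c * tof / 2
= 3e8 * 1.133e-06 / 2
= 169.95 m


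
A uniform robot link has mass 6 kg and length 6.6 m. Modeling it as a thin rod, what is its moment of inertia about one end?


I = (1/3) * m * L^2
= (1/3) * 6 * 6.6^2
= 0.333333 * 6 * 43.56
= 87.12 kg*m^2


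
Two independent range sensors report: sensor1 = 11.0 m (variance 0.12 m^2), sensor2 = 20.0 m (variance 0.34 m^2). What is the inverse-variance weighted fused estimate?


w1 = (1/var1) / (1/var1 + 1/var2)
   = 8.3333 / (8.3333 + 2.9412) = 0.7391
w2 = 1 - w1 = 0.2609
fused = w1*s1 + w2*s2 = 8.1304 + 5.2174
= 13.3478 m


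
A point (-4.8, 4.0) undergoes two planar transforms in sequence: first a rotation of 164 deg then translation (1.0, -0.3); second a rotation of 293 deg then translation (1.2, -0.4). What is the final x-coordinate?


After transform 1:
x1 = cos(164)*-4.8 - sin(164)*4.0 + 1.0 = 4.5115
y1 = sin(164)*-4.8 + cos(164)*4.0 + -0.3 = -5.4681
After transform 2:
x2 = cos(293)*4.5115 - sin(293)*-5.4681 + 1.2
= -2.0706


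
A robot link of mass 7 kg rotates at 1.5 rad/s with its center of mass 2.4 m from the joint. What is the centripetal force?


F = m * omega^2 * r
= 7 * 1.5^2 * 2.4
= 7 * 2.25 * 2.4
= 37.8 N


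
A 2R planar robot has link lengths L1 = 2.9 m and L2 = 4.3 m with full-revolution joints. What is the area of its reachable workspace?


r_max = L1 + L2 = 7.2 m
r_min = |L1 - L2| = 1.4 m
Area = pi*(r_max^2 - r_min^2)
= pi*(51.84 - 1.96)
= pi * 49.88
= 156.7026 m^2


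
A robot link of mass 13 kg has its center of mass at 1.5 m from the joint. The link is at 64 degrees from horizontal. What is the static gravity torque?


tau = m*g*L*cos(angle)
= 13 * 9.81 * 1.5 * cos(64 deg)
= 13 * 9.81 * 1.5 * 0.4384
= 83.8582 Nm


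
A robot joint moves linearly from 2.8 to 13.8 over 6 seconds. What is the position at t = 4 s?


s = t/T = 4/6 = 0.6667
p(t) = p0 + (pf-p0)*s
= 2.8 + (13.8 - 2.8) * 0.6667
= 10.1333


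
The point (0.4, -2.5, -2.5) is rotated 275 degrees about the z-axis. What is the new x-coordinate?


Rotation about z-axis: x' = x*cos(theta) - y*sin(theta)
= 0.4 * 0.0872 - -2.5 * -0.9962
= -2.4556


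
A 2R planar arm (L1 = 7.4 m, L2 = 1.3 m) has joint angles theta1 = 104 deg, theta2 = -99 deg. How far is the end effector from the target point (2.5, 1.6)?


End effector via forward kinematics:
x = L1*cos(t1) + L2*cos(t1+t2) = -0.4952
y = L1*sin(t1) + L2*sin(t1+t2) = 7.2935
Distance to target:
d = sqrt((2.5 - -0.4952)^2 + (1.6 - 7.2935)^2)
= sqrt(8.971 + 32.4158)
= 6.4333 m


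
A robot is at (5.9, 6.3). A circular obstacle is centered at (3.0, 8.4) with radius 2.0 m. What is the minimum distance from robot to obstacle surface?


center_dist = sqrt((5.9-3.0)^2 + (6.3-8.4)^2)
= sqrt(8.41 + 4.41)
= 3.5805
min_dist = center_dist - radius = 3.5805 - 2.0 = 1.5805 m


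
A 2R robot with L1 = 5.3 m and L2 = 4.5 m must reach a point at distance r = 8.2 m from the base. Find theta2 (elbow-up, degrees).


cos(theta2) = (r^2 - L1^2 - L2^2) / (2*L1*L2)
cos(theta2) = (67.24 - 28.09 - 20.25) / 47.7
cos(theta2) = 0.396226
theta2 = 66.6575 degrees


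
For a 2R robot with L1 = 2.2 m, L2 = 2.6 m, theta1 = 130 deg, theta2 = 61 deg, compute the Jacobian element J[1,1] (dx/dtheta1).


J[1,1] = -L1*sin(t1) - L2*sin(t1+t2)
= -2.2*sin(130) - 2.6*sin(191)
= -1.1892


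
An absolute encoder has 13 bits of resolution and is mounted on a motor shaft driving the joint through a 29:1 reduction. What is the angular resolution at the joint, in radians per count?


counts = 2^13 = 8192
effective counts at joint = 8192 * 29 = 237568
resolution = 2*pi / 237568
= 2.6448e-05 rad/count


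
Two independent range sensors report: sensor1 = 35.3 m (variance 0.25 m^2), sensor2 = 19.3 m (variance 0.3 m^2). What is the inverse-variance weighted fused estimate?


w1 = (1/var1) / (1/var1 + 1/var2)
   = 4.0 / (4.0 + 3.3333) = 0.5455
w2 = 1 - w1 = 0.4545
fused = w1*s1 + w2*s2 = 19.2545 + 8.7727
= 28.0273 m


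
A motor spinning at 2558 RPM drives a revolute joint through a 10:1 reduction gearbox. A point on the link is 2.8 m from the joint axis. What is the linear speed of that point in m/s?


omega_motor = 2558 * 2*pi/60 = 267.8731 rad/s
omega_joint = omega_motor / 10 = 26.7873 rad/s
v = omega_joint * r = 26.7873 * 2.8
= 75.0045 m/s


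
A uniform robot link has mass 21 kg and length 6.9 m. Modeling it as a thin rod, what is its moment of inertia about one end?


I = (1/3) * m * L^2
= (1/3) * 21 * 6.9^2
= 0.333333 * 21 * 47.61
= 333.27 kg*m^2


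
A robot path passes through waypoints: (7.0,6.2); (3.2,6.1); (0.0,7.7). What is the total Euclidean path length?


Segment lengths:
  seg1 = sqrt((-3.8)^2 + (-0.1)^2) = 3.8013
  seg2 = sqrt((-3.2)^2 + (1.6)^2) = 3.5777
Total = 7.379


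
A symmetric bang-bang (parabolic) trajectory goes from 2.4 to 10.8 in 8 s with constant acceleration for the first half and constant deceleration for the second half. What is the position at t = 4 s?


Symmetric rest-to-rest: each phase covers (pf-p0)/2 in time T/2. 0.5*a*(T/2)^2 = (pf-p0)/2 => a = 4*(pf-p0)/T^2
a = 4*(10.8-2.4)/8^2 = 0.525
t = 4 is in the acceleration phase (t <= T/2).
p = p0 + 0.5*a*t^2 = 2.4 + 0.5*0.525*4^2
= 6.6


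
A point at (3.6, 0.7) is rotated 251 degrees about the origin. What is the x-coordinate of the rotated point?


x' = x*cos(theta) - y*sin(theta)
cos(251 deg) = -0.3256, sin(251 deg) = -0.9455
x' = 3.6 * -0.3256 - 0.7 * -0.9455
= -1.172 - -0.6619
= -0.5102


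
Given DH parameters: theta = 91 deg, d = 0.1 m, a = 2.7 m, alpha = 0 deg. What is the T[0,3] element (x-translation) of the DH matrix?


T[0,3] = a * cos(theta)
= 2.7 * cos(91 deg)
= 2.7 * -0.0175
= -0.0471


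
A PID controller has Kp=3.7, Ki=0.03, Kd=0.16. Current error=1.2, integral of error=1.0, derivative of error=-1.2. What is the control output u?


u = Kp*e + Ki*int(e) + Kd*de/dt
= 3.7*1.2 + 0.03*1.0 + 0.16*(-1.2)
= 4.44 + 0.03 + -0.192
= 4.278


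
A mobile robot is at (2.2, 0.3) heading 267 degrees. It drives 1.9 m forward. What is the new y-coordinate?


y_new = y0 + d*sin(theta)
= 0.3 + 1.9*sin(267)
= 0.3 + -1.8974
= -1.5974


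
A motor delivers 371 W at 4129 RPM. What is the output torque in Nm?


omega = 4129 * 2*pi/60 = 432.3879 rad/s
tau = P / omega = 371 / 432.3879
= 0.858 Nm


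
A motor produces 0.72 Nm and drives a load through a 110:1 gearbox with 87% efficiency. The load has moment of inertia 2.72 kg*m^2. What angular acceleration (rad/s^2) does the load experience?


tau_out = tau_motor * N * eta
= 0.72 * 110 * 0.87 = 68.904 Nm
alpha = tau_out / I = 68.904 / 2.72
= 25.3324 rad/s^2


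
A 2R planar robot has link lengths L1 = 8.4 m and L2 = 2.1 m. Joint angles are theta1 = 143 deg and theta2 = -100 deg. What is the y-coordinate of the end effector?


Convert angles to radians: theta1 = 2.4958, theta2 = -1.7453
y = L1*sin(theta1) + L2*sin(theta1+theta2)
y = 5.0552 + 1.4322
y = 6.4874


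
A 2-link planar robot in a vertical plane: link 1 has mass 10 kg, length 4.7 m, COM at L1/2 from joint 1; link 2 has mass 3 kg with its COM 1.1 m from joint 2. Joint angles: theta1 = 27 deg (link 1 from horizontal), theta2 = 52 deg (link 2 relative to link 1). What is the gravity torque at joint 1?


Horizontal distance from joint 1 to link-1 COM:
  x_c1 = (L1/2)*cos(t1) = 2.35 * 0.891 = 2.0939 m
Horizontal distance from joint 1 to link-2 COM:
  x_c2 = L1*cos(t1) + Lc2*cos(t1+t2)
       = 4.7*0.891 + 1.1*0.1908 = 4.3976 m
tau1 = m1*g*x_c1 + m2*g*x_c2
     = 10*9.81*2.0939 + 3*9.81*4.3976
     = 205.4082 + 129.422
     = 334.8302 Nm


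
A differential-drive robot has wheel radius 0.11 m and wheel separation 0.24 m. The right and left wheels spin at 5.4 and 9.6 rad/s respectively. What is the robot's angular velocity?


vR = r*wR = 0.11*5.4 = 0.594 m/s
vL = r*wL = 0.11*9.6 = 1.056 m/s
v = (vR+vL)/2 = 0.825 m/s
omega = (vR-vL)/L = -1.925 rad/s
angular velocity = -1.925 rad/s


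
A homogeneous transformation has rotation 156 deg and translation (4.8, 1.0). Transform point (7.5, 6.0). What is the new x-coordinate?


x' = cos(theta)*px - sin(theta)*py + tx
= -0.9135*7.5 - 0.4067*6.0 + 4.8
= -4.492


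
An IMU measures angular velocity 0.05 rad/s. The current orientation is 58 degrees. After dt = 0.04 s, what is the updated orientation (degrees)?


delta_theta = w * dt = 0.05 * 0.04 = 0.002 rad
= 0.1146 deg
theta_new = 58 + 0.1146 = 58.1146 deg


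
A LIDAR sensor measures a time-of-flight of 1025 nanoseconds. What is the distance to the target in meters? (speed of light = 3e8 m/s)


tof = 1025 ns = 1.025e-06 s
dist = c * tof / 2
= 3e8 * 1.025e-06 / 2
= 153.75 m


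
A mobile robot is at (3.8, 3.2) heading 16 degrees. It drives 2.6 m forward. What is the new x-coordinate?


x_new = x0 + d*cos(theta)
= 3.8 + 2.6*cos(16)
= 3.8 + 2.4993
= 6.2993


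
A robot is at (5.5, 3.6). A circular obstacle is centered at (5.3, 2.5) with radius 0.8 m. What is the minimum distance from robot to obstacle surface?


center_dist = sqrt((5.5-5.3)^2 + (3.6-2.5)^2)
= sqrt(0.04 + 1.21)
= 1.118
min_dist = center_dist - radius = 1.118 - 0.8 = 0.318 m


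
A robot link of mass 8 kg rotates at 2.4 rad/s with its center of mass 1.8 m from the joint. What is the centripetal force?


F = m * omega^2 * r
= 8 * 2.4^2 * 1.8
= 8 * 5.76 * 1.8
= 82.944 N


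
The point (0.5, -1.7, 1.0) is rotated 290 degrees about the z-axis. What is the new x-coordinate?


Rotation about z-axis: x' = x*cos(theta) - y*sin(theta)
= 0.5 * 0.342 - -1.7 * -0.9397
= -1.4265


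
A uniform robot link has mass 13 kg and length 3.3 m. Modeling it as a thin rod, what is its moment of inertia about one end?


I = (1/3) * m * L^2
= (1/3) * 13 * 3.3^2
= 0.333333 * 13 * 10.89
= 47.19 kg*m^2


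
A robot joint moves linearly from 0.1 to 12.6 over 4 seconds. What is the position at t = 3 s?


s = t/T = 3/4 = 0.75
p(t) = p0 + (pf-p0)*s
= 0.1 + (12.6 - 0.1) * 0.75
= 9.475


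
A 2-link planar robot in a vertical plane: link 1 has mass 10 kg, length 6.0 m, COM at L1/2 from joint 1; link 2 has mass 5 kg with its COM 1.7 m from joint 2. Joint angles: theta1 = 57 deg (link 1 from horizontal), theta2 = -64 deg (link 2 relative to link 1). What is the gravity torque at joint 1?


Horizontal distance from joint 1 to link-1 COM:
  x_c1 = (L1/2)*cos(t1) = 3.0 * 0.5446 = 1.6339 m
Horizontal distance from joint 1 to link-2 COM:
  x_c2 = L1*cos(t1) + Lc2*cos(t1+t2)
       = 6.0*0.5446 + 1.7*0.9925 = 4.9552 m
tau1 = m1*g*x_c1 + m2*g*x_c2
     = 10*9.81*1.6339 + 5*9.81*4.9552
     = 160.2873 + 243.0507
     = 403.338 Nm


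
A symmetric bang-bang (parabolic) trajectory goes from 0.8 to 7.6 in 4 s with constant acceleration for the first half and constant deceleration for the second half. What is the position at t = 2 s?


Symmetric rest-to-rest: each phase covers (pf-p0)/2 in time T/2. 0.5*a*(T/2)^2 = (pf-p0)/2 => a = 4*(pf-p0)/T^2
a = 4*(7.6-0.8)/4^2 = 1.7
t = 2 is in the acceleration phase (t <= T/2).
p = p0 + 0.5*a*t^2 = 0.8 + 0.5*1.7*2^2
= 4.2


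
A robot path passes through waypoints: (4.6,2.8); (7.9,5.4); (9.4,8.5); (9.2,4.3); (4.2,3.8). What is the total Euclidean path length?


Segment lengths:
  seg1 = sqrt((3.3)^2 + (2.6)^2) = 4.2012
  seg2 = sqrt((1.5)^2 + (3.1)^2) = 3.4438
  seg3 = sqrt((-0.2)^2 + (-4.2)^2) = 4.2048
  seg4 = sqrt((-5.0)^2 + (-0.5)^2) = 5.0249
Total = 16.8747


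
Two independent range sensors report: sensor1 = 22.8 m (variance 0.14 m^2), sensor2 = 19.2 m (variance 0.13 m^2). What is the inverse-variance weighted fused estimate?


w1 = (1/var1) / (1/var1 + 1/var2)
   = 7.1429 / (7.1429 + 7.6923) = 0.4815
w2 = 1 - w1 = 0.5185
fused = w1*s1 + w2*s2 = 10.9778 + 9.9556
= 20.9333 m


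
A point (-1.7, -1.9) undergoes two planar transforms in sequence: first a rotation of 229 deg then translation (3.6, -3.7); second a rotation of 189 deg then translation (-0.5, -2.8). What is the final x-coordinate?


After transform 1:
x1 = cos(229)*-1.7 - sin(229)*-1.9 + 3.6 = 3.2814
y1 = sin(229)*-1.7 + cos(229)*-1.9 + -3.7 = -1.1705
After transform 2:
x2 = cos(189)*3.2814 - sin(189)*-1.1705 + -0.5
= -3.9241


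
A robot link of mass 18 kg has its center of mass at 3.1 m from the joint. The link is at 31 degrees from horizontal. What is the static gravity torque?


tau = m*g*L*cos(angle)
= 18 * 9.81 * 3.1 * cos(31 deg)
= 18 * 9.81 * 3.1 * 0.8572
= 469.2117 Nm


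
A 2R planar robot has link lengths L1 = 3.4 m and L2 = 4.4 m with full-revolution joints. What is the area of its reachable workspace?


r_max = L1 + L2 = 7.8 m
r_min = |L1 - L2| = 1.0 m
Area = pi*(r_max^2 - r_min^2)
= pi*(60.84 - 1.0)
= pi * 59.84
= 187.9929 m^2


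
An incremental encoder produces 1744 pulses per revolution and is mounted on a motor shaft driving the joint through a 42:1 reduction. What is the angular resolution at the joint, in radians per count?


counts per rev = 1744
effective counts at joint = 1744 * 42 = 73248
resolution = 2*pi / 73248
= 8.5780e-05 rad/count


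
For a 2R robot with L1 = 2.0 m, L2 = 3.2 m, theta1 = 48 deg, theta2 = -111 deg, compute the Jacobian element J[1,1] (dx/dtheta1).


J[1,1] = -L1*sin(t1) - L2*sin(t1+t2)
= -2.0*sin(48) - 3.2*sin(-63)
= 1.3649


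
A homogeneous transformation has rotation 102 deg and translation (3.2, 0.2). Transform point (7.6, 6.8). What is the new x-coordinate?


x' = cos(theta)*px - sin(theta)*py + tx
= -0.2079*7.6 - 0.9781*6.8 + 3.2
= -5.0315


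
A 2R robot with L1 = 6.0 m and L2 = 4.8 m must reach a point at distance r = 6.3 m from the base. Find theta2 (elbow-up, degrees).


cos(theta2) = (r^2 - L1^2 - L2^2) / (2*L1*L2)
cos(theta2) = (39.69 - 36.0 - 23.04) / 57.6
cos(theta2) = -0.335938
theta2 = 109.6296 degrees


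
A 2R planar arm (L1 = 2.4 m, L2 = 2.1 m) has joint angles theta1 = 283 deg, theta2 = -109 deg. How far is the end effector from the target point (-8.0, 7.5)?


End effector via forward kinematics:
x = L1*cos(t1) + L2*cos(t1+t2) = -1.5486
y = L1*sin(t1) + L2*sin(t1+t2) = -2.119
Distance to target:
d = sqrt((-8.0 - -1.5486)^2 + (7.5 - -2.119)^2)
= sqrt(41.6204 + 92.5247)
= 11.5821 m


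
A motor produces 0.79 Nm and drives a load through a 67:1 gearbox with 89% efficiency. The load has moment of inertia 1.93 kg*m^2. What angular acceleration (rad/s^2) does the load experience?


tau_out = tau_motor * N * eta
= 0.79 * 67 * 0.89 = 47.1077 Nm
alpha = tau_out / I = 47.1077 / 1.93
= 24.4081 rad/s^2


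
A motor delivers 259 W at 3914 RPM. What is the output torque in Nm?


omega = 3914 * 2*pi/60 = 409.8731 rad/s
tau = P / omega = 259 / 409.8731
= 0.6319 Nm


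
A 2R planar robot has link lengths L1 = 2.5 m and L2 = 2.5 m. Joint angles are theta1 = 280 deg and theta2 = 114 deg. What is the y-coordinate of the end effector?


Convert angles to radians: theta1 = 4.8869, theta2 = 1.9897
y = L1*sin(theta1) + L2*sin(theta1+theta2)
y = -2.462 + 1.398
y = -1.064


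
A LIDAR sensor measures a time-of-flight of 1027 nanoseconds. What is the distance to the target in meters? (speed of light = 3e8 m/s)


tof = 1027 ns = 1.027e-06 s
dist = c * tof / 2
= 3e8 * 1.027e-06 / 2
= 154.05 m


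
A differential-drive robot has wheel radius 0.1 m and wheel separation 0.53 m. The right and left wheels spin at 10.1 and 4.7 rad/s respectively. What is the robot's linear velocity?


vR = r*wR = 0.1*10.1 = 1.01 m/s
vL = r*wL = 0.1*4.7 = 0.47 m/s
v = (vR+vL)/2 = 0.74 m/s
omega = (vR-vL)/L = 1.0189 rad/s
linear velocity = 0.74 m/s


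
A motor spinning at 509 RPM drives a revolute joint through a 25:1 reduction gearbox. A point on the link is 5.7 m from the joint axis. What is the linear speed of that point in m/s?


omega_motor = 509 * 2*pi/60 = 53.3024 rad/s
omega_joint = omega_motor / 25 = 2.1321 rad/s
v = omega_joint * r = 2.1321 * 5.7
= 12.1529 m/s


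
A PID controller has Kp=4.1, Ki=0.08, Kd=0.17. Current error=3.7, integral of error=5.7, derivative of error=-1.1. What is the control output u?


u = Kp*e + Ki*int(e) + Kd*de/dt
= 4.1*3.7 + 0.08*5.7 + 0.17*(-1.1)
= 15.17 + 0.456 + -0.187
= 15.439


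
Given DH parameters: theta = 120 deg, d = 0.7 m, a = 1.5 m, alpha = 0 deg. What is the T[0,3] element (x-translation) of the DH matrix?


T[0,3] = a * cos(theta)
= 1.5 * cos(120 deg)
= 1.5 * -0.5
= -0.75


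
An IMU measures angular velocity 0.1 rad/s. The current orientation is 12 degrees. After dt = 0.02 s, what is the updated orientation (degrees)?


delta_theta = w * dt = 0.1 * 0.02 = 0.002 rad
= 0.1146 deg
theta_new = 12 + 0.1146 = 12.1146 deg


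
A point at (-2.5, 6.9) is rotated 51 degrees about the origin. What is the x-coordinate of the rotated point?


x' = x*cos(theta) - y*sin(theta)
cos(51 deg) = 0.6293, sin(51 deg) = 0.7771
x' = -2.5 * 0.6293 - 6.9 * 0.7771
= -1.5733 - 5.3623
= -6.9356


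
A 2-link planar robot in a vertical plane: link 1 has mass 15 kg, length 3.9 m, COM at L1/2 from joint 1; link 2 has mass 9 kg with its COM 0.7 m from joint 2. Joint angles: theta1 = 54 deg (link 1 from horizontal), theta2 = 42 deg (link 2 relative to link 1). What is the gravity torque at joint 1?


Horizontal distance from joint 1 to link-1 COM:
  x_c1 = (L1/2)*cos(t1) = 1.95 * 0.5878 = 1.1462 m
Horizontal distance from joint 1 to link-2 COM:
  x_c2 = L1*cos(t1) + Lc2*cos(t1+t2)
       = 3.9*0.5878 + 0.7*-0.1045 = 2.2192 m
tau1 = m1*g*x_c1 + m2*g*x_c2
     = 15*9.81*1.1462 + 9*9.81*2.2192
     = 168.6606 + 195.9325
     = 364.5931 Nm


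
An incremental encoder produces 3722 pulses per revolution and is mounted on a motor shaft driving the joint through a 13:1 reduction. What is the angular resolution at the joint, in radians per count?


counts per rev = 3722
effective counts at joint = 3722 * 13 = 48386
resolution = 2*pi / 48386
= 1.2986e-04 rad/count


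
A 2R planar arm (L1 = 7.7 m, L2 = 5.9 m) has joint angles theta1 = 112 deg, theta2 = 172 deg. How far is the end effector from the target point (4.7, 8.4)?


End effector via forward kinematics:
x = L1*cos(t1) + L2*cos(t1+t2) = -1.4571
y = L1*sin(t1) + L2*sin(t1+t2) = 1.4146
Distance to target:
d = sqrt((4.7 - -1.4571)^2 + (8.4 - 1.4146)^2)
= sqrt(37.9103 + 48.7962)
= 9.3116 m


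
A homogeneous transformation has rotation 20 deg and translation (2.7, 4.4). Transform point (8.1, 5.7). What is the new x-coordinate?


x' = cos(theta)*px - sin(theta)*py + tx
= 0.9397*8.1 - 0.342*5.7 + 2.7
= 8.362


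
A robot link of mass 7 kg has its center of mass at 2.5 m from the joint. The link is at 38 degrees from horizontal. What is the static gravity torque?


tau = m*g*L*cos(angle)
= 7 * 9.81 * 2.5 * cos(38 deg)
= 7 * 9.81 * 2.5 * 0.788
= 135.2817 Nm


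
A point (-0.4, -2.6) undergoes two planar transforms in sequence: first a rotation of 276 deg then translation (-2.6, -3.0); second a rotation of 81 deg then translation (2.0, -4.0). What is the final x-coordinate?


After transform 1:
x1 = cos(276)*-0.4 - sin(276)*-2.6 + -2.6 = -5.2276
y1 = sin(276)*-0.4 + cos(276)*-2.6 + -3.0 = -2.874
After transform 2:
x2 = cos(81)*-5.2276 - sin(81)*-2.874 + 2.0
= 4.0208


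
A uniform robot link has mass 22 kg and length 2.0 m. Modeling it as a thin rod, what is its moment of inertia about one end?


I = (1/3) * m * L^2
= (1/3) * 22 * 2.0^2
= 0.333333 * 22 * 4.0
= 29.3333 kg*m^2


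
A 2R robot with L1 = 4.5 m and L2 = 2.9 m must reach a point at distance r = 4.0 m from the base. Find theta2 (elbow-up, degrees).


cos(theta2) = (r^2 - L1^2 - L2^2) / (2*L1*L2)
cos(theta2) = (16.0 - 20.25 - 8.41) / 26.1
cos(theta2) = -0.485057
theta2 = 119.0162 degrees


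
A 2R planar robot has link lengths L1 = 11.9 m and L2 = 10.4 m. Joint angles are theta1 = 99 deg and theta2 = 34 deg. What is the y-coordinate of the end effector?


Convert angles to radians: theta1 = 1.7279, theta2 = 0.5934
y = L1*sin(theta1) + L2*sin(theta1+theta2)
y = 11.7535 + 7.6061
y = 19.3596


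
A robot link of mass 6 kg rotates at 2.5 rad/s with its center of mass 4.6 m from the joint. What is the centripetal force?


F = m * omega^2 * r
= 6 * 2.5^2 * 4.6
= 6 * 6.25 * 4.6
= 172.5 N


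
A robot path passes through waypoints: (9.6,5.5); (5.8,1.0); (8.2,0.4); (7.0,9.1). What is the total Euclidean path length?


Segment lengths:
  seg1 = sqrt((-3.8)^2 + (-4.5)^2) = 5.8898
  seg2 = sqrt((2.4)^2 + (-0.6)^2) = 2.4739
  seg3 = sqrt((-1.2)^2 + (8.7)^2) = 8.7824
Total = 17.1461


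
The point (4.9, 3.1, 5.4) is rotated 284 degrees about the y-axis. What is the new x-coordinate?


Rotation about y-axis: x' = x*cos(theta) + z*sin(theta)
= 4.9 * 0.2419 + 5.4 * -0.9703
= -4.0542


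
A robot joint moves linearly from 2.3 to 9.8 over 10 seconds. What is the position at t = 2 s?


s = t/T = 2/10 = 0.2
p(t) = p0 + (pf-p0)*s
= 2.3 + (9.8 - 2.3) * 0.2
= 3.8


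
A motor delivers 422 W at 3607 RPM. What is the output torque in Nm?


omega = 3607 * 2*pi/60 = 377.7242 rad/s
tau = P / omega = 422 / 377.7242
= 1.1172 Nm


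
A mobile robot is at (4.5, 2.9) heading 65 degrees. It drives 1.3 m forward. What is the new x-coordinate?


x_new = x0 + d*cos(theta)
= 4.5 + 1.3*cos(65)
= 4.5 + 0.5494
= 5.0494


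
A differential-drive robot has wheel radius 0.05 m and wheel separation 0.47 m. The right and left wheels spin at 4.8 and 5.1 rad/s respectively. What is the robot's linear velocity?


vR = r*wR = 0.05*4.8 = 0.24 m/s
vL = r*wL = 0.05*5.1 = 0.255 m/s
v = (vR+vL)/2 = 0.2475 m/s
omega = (vR-vL)/L = -0.0319 rad/s
linear velocity = 0.2475 m/s


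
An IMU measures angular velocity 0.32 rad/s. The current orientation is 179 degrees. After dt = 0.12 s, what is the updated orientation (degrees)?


delta_theta = w * dt = 0.32 * 0.12 = 0.0384 rad
= 2.2002 deg
theta_new = 179 + 2.2002 = 181.2002 deg


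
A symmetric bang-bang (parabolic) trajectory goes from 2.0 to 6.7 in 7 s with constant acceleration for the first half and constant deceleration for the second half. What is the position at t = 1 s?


Symmetric rest-to-rest: each phase covers (pf-p0)/2 in time T/2. 0.5*a*(T/2)^2 = (pf-p0)/2 => a = 4*(pf-p0)/T^2
a = 4*(6.7-2.0)/7^2 = 0.3837
t = 1 is in the acceleration phase (t <= T/2).
p = p0 + 0.5*a*t^2 = 2.0 + 0.5*0.3837*1^2
= 2.1918


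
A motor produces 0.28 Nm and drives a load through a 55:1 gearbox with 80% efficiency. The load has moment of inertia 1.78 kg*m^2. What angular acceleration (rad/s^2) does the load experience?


tau_out = tau_motor * N * eta
= 0.28 * 55 * 0.8 = 12.32 Nm
alpha = tau_out / I = 12.32 / 1.78
= 6.9213 rad/s^2


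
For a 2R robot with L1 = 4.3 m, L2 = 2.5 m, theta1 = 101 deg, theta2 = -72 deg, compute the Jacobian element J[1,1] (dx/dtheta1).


J[1,1] = -L1*sin(t1) - L2*sin(t1+t2)
= -4.3*sin(101) - 2.5*sin(29)
= -5.433


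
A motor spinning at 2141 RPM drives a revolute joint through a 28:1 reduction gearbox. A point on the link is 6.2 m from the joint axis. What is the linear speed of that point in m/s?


omega_motor = 2141 * 2*pi/60 = 224.205 rad/s
omega_joint = omega_motor / 28 = 8.0073 rad/s
v = omega_joint * r = 8.0073 * 6.2
= 49.6454 m/s


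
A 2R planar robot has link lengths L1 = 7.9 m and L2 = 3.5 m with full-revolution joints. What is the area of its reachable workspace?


r_max = L1 + L2 = 11.4 m
r_min = |L1 - L2| = 4.4 m
Area = pi*(r_max^2 - r_min^2)
= pi*(129.96 - 19.36)
= pi * 110.6
= 347.4601 m^2


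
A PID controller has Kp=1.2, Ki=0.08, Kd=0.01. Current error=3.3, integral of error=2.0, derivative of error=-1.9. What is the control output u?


u = Kp*e + Ki*int(e) + Kd*de/dt
= 1.2*3.3 + 0.08*2.0 + 0.01*(-1.9)
= 3.96 + 0.16 + -0.019
= 4.101


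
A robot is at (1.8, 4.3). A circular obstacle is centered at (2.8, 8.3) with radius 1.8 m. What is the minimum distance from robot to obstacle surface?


center_dist = sqrt((1.8-2.8)^2 + (4.3-8.3)^2)
= sqrt(1.0 + 16.0)
= 4.1231
min_dist = center_dist - radius = 4.1231 - 1.8 = 2.3231 m


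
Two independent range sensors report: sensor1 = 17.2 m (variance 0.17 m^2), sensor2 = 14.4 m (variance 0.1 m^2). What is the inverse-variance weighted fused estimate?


w1 = (1/var1) / (1/var1 + 1/var2)
   = 5.8824 / (5.8824 + 10.0) = 0.3704
w2 = 1 - w1 = 0.6296
fused = w1*s1 + w2*s2 = 6.3704 + 9.0667
= 15.437 m


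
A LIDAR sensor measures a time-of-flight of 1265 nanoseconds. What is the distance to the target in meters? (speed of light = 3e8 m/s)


tof = 1265 ns = 1.265e-06 s
dist = c * tof / 2
= 3e8 * 1.265e-06 / 2
= 189.75 m


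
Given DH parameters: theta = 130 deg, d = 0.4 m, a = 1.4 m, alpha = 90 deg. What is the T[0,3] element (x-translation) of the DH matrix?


T[0,3] = a * cos(theta)
= 1.4 * cos(130 deg)
= 1.4 * -0.6428
= -0.8999


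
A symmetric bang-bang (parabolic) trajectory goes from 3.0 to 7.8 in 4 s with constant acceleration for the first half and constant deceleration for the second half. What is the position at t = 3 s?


Symmetric rest-to-rest: each phase covers (pf-p0)/2 in time T/2. 0.5*a*(T/2)^2 = (pf-p0)/2 => a = 4*(pf-p0)/T^2
a = 4*(7.8-3.0)/4^2 = 1.2
t = 3 is in the deceleration phase (t > T/2).
p = pf - 0.5*a*(T-t)^2 = 7.8 - 0.5*1.2*1^2
= 7.2


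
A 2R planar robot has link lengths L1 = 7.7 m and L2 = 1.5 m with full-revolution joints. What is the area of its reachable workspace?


r_max = L1 + L2 = 9.2 m
r_min = |L1 - L2| = 6.2 m
Area = pi*(r_max^2 - r_min^2)
= pi*(84.64 - 38.44)
= pi * 46.2
= 145.1416 m^2


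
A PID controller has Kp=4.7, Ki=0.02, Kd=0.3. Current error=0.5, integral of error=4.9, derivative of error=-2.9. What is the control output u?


u = Kp*e + Ki*int(e) + Kd*de/dt
= 4.7*0.5 + 0.02*4.9 + 0.3*(-2.9)
= 2.35 + 0.098 + -0.87
= 1.578


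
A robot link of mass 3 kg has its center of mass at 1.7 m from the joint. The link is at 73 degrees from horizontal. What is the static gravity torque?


tau = m*g*L*cos(angle)
= 3 * 9.81 * 1.7 * cos(73 deg)
= 3 * 9.81 * 1.7 * 0.2924
= 14.6276 Nm


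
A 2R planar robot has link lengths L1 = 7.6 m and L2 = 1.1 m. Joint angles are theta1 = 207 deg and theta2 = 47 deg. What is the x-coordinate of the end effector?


Convert angles to radians: theta1 = 3.6128, theta2 = 0.8203
x = L1*cos(theta1) + L2*cos(theta1+theta2)
x = -6.7716 + -0.3032
x = -7.0749


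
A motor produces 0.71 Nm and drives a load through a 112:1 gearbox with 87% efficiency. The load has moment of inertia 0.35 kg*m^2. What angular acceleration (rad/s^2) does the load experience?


tau_out = tau_motor * N * eta
= 0.71 * 112 * 0.87 = 69.1824 Nm
alpha = tau_out / I = 69.1824 / 0.35
= 197.664 rad/s^2


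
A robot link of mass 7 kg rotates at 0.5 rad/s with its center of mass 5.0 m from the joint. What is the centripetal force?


F = m * omega^2 * r
= 7 * 0.5^2 * 5.0
= 7 * 0.25 * 5.0
= 8.75 N


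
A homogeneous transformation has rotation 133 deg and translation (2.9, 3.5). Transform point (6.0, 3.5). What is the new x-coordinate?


x' = cos(theta)*px - sin(theta)*py + tx
= -0.682*6.0 - 0.7314*3.5 + 2.9
= -3.7517


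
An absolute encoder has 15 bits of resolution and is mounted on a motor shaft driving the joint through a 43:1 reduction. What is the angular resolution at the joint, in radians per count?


counts = 2^15 = 32768
effective counts at joint = 32768 * 43 = 1409024
resolution = 2*pi / 1409024
= 4.4592e-06 rad/count


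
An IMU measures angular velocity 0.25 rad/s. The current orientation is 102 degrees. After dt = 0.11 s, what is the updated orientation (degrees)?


delta_theta = w * dt = 0.25 * 0.11 = 0.0275 rad
= 1.5756 deg
theta_new = 102 + 1.5756 = 103.5756 deg


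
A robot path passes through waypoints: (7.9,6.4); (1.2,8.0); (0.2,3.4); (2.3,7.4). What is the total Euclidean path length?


Segment lengths:
  seg1 = sqrt((-6.7)^2 + (1.6)^2) = 6.8884
  seg2 = sqrt((-1.0)^2 + (-4.6)^2) = 4.7074
  seg3 = sqrt((2.1)^2 + (4.0)^2) = 4.5177
Total = 16.1136


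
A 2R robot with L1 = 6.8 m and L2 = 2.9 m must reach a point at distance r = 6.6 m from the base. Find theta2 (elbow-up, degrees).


cos(theta2) = (r^2 - L1^2 - L2^2) / (2*L1*L2)
cos(theta2) = (43.56 - 46.24 - 8.41) / 39.44
cos(theta2) = -0.281187
theta2 = 106.331 degrees


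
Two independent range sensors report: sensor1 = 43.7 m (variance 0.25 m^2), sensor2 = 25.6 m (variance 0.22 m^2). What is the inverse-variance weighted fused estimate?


w1 = (1/var1) / (1/var1 + 1/var2)
   = 4.0 / (4.0 + 4.5455) = 0.4681
w2 = 1 - w1 = 0.5319
fused = w1*s1 + w2*s2 = 20.4553 + 13.617
= 34.0723 m


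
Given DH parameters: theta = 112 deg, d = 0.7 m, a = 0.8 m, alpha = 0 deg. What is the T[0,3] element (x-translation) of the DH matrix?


T[0,3] = a * cos(theta)
= 0.8 * cos(112 deg)
= 0.8 * -0.3746
= -0.2997


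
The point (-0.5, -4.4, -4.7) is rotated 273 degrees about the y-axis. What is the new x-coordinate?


Rotation about y-axis: x' = x*cos(theta) + z*sin(theta)
= -0.5 * 0.0523 + -4.7 * -0.9986
= 4.6674


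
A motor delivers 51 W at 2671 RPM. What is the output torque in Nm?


omega = 2671 * 2*pi/60 = 279.7065 rad/s
tau = P / omega = 51 / 279.7065
= 0.1823 Nm


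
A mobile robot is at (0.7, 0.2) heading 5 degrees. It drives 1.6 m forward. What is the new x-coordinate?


x_new = x0 + d*cos(theta)
= 0.7 + 1.6*cos(5)
= 0.7 + 1.5939
= 2.2939


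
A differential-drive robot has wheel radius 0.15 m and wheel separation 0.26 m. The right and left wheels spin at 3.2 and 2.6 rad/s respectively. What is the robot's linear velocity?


vR = r*wR = 0.15*3.2 = 0.48 m/s
vL = r*wL = 0.15*2.6 = 0.39 m/s
v = (vR+vL)/2 = 0.435 m/s
omega = (vR-vL)/L = 0.3462 rad/s
linear velocity = 0.435 m/s


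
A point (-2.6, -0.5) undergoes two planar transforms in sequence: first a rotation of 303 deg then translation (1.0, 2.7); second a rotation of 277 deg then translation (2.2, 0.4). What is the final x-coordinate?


After transform 1:
x1 = cos(303)*-2.6 - sin(303)*-0.5 + 1.0 = -0.8354
y1 = sin(303)*-2.6 + cos(303)*-0.5 + 2.7 = 4.6082
After transform 2:
x2 = cos(277)*-0.8354 - sin(277)*4.6082 + 2.2
= 6.6721


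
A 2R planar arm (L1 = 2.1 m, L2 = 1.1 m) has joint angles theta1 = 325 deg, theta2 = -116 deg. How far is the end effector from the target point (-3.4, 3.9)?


End effector via forward kinematics:
x = L1*cos(t1) + L2*cos(t1+t2) = 0.7581
y = L1*sin(t1) + L2*sin(t1+t2) = -1.7378
Distance to target:
d = sqrt((-3.4 - 0.7581)^2 + (3.9 - -1.7378)^2)
= sqrt(17.2901 + 31.7848)
= 7.0053 m


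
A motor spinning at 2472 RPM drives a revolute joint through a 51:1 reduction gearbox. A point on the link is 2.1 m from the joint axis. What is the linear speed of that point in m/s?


omega_motor = 2472 * 2*pi/60 = 258.8672 rad/s
omega_joint = omega_motor / 51 = 5.0758 rad/s
v = omega_joint * r = 5.0758 * 2.1
= 10.6592 m/s


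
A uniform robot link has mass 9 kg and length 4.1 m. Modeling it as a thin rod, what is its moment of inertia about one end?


I = (1/3) * m * L^2
= (1/3) * 9 * 4.1^2
= 0.333333 * 9 * 16.81
= 50.43 kg*m^2


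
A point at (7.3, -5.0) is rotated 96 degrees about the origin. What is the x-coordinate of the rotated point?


x' = x*cos(theta) - y*sin(theta)
cos(96 deg) = -0.1045, sin(96 deg) = 0.9945
x' = 7.3 * -0.1045 - -5.0 * 0.9945
= -0.7631 - -4.9726
= 4.2096


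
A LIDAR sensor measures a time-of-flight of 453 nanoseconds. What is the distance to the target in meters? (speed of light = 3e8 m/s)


tof = 453 ns = 4.53e-07 s
dist = c * tof / 2
= 3e8 * 4.53e-07 / 2
= 67.95 m


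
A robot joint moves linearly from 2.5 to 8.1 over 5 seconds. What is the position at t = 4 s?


s = t/T = 4/5 = 0.8
p(t) = p0 + (pf-p0)*s
= 2.5 + (8.1 - 2.5) * 0.8
= 6.98


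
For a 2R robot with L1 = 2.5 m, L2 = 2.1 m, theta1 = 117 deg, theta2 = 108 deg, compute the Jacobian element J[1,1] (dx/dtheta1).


J[1,1] = -L1*sin(t1) - L2*sin(t1+t2)
= -2.5*sin(117) - 2.1*sin(225)
= -0.7426


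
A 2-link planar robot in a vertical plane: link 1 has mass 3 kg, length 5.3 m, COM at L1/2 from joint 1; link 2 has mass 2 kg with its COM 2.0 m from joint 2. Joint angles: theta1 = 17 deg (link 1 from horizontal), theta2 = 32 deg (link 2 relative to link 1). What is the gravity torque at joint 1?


Horizontal distance from joint 1 to link-1 COM:
  x_c1 = (L1/2)*cos(t1) = 2.65 * 0.9563 = 2.5342 m
Horizontal distance from joint 1 to link-2 COM:
  x_c2 = L1*cos(t1) + Lc2*cos(t1+t2)
       = 5.3*0.9563 + 2.0*0.6561 = 6.3805 m
tau1 = m1*g*x_c1 + m2*g*x_c2
     = 3*9.81*2.5342 + 2*9.81*6.3805
     = 74.5817 + 125.1861
     = 199.7678 Nm


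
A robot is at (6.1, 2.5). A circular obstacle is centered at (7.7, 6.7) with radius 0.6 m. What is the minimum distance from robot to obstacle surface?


center_dist = sqrt((6.1-7.7)^2 + (2.5-6.7)^2)
= sqrt(2.56 + 17.64)
= 4.4944
min_dist = center_dist - radius = 4.4944 - 0.6 = 3.8944 m


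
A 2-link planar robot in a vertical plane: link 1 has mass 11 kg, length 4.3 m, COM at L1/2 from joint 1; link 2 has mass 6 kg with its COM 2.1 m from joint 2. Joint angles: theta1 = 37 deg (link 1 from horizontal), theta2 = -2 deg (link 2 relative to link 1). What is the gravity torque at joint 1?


Horizontal distance from joint 1 to link-1 COM:
  x_c1 = (L1/2)*cos(t1) = 2.15 * 0.7986 = 1.7171 m
Horizontal distance from joint 1 to link-2 COM:
  x_c2 = L1*cos(t1) + Lc2*cos(t1+t2)
       = 4.3*0.7986 + 2.1*0.8192 = 5.1544 m
tau1 = m1*g*x_c1 + m2*g*x_c2
     = 11*9.81*1.7171 + 6*9.81*5.1544
     = 185.2886 + 303.3852
     = 488.6738 Nm


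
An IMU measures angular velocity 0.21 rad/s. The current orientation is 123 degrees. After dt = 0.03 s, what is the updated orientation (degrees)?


delta_theta = w * dt = 0.21 * 0.03 = 0.0063 rad
= 0.361 deg
theta_new = 123 + 0.361 = 123.361 deg


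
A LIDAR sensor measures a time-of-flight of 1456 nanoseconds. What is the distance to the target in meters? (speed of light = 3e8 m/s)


tof = 1456 ns = 1.456e-06 s
dist = c * tof / 2
= 3e8 * 1.456e-06 / 2
= 218.4 m


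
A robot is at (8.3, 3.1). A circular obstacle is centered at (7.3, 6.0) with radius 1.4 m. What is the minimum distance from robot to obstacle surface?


center_dist = sqrt((8.3-7.3)^2 + (3.1-6.0)^2)
= sqrt(1.0 + 8.41)
= 3.0676
min_dist = center_dist - radius = 3.0676 - 1.4 = 1.6676 m


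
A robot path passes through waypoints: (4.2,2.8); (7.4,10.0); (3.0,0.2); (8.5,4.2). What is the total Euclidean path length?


Segment lengths:
  seg1 = sqrt((3.2)^2 + (7.2)^2) = 7.8791
  seg2 = sqrt((-4.4)^2 + (-9.8)^2) = 10.7424
  seg3 = sqrt((5.5)^2 + (4.0)^2) = 6.8007
Total = 25.4223


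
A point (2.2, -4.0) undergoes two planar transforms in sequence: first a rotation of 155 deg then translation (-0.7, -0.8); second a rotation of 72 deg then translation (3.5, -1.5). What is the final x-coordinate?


After transform 1:
x1 = cos(155)*2.2 - sin(155)*-4.0 + -0.7 = -1.0034
y1 = sin(155)*2.2 + cos(155)*-4.0 + -0.8 = 3.755
After transform 2:
x2 = cos(72)*-1.0034 - sin(72)*3.755 + 3.5
= -0.3813


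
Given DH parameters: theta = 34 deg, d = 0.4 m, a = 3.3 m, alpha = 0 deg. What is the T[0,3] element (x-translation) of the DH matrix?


T[0,3] = a * cos(theta)
= 3.3 * cos(34 deg)
= 3.3 * 0.829
= 2.7358


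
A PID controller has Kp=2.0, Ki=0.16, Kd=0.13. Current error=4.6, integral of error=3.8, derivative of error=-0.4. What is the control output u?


u = Kp*e + Ki*int(e) + Kd*de/dt
= 2.0*4.6 + 0.16*3.8 + 0.13*(-0.4)
= 9.2 + 0.608 + -0.052
= 9.756


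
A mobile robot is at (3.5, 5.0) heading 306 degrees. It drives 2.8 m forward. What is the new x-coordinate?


x_new = x0 + d*cos(theta)
= 3.5 + 2.8*cos(306)
= 3.5 + 1.6458
= 5.1458


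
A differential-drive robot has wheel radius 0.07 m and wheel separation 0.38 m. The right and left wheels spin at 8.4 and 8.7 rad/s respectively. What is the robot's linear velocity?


vR = r*wR = 0.07*8.4 = 0.588 m/s
vL = r*wL = 0.07*8.7 = 0.609 m/s
v = (vR+vL)/2 = 0.5985 m/s
omega = (vR-vL)/L = -0.0553 rad/s
linear velocity = 0.5985 m/s


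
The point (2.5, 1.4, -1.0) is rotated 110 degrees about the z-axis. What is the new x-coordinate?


Rotation about z-axis: x' = x*cos(theta) - y*sin(theta)
= 2.5 * -0.342 - 1.4 * 0.9397
= -2.1706


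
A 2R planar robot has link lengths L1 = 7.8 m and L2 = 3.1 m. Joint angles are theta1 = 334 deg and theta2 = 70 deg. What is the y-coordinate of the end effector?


Convert angles to radians: theta1 = 5.8294, theta2 = 1.2217
y = L1*sin(theta1) + L2*sin(theta1+theta2)
y = -3.4193 + 2.1534
y = -1.2659


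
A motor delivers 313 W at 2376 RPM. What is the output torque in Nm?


omega = 2376 * 2*pi/60 = 248.8141 rad/s
tau = P / omega = 313 / 248.8141
= 1.258 Nm


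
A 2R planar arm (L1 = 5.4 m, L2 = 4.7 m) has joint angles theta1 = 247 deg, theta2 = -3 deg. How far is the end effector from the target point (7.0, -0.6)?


End effector via forward kinematics:
x = L1*cos(t1) + L2*cos(t1+t2) = -4.1703
y = L1*sin(t1) + L2*sin(t1+t2) = -9.1951
Distance to target:
d = sqrt((7.0 - -4.1703)^2 + (-0.6 - -9.1951)^2)
= sqrt(124.7754 + 73.875)
= 14.0943 m


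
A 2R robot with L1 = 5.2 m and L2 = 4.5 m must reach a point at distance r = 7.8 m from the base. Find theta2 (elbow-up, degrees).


cos(theta2) = (r^2 - L1^2 - L2^2) / (2*L1*L2)
cos(theta2) = (60.84 - 27.04 - 20.25) / 46.8
cos(theta2) = 0.28953
theta2 = 73.1702 degrees


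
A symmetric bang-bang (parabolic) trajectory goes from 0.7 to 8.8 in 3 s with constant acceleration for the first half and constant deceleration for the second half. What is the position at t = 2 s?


Symmetric rest-to-rest: each phase covers (pf-p0)/2 in time T/2. 0.5*a*(T/2)^2 = (pf-p0)/2 => a = 4*(pf-p0)/T^2
a = 4*(8.8-0.7)/3^2 = 3.6
t = 2 is in the deceleration phase (t > T/2).
p = pf - 0.5*a*(T-t)^2 = 8.8 - 0.5*3.6*1^2
= 7.0


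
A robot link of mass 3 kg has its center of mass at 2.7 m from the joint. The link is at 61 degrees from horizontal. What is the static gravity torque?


tau = m*g*L*cos(angle)
= 3 * 9.81 * 2.7 * cos(61 deg)
= 3 * 9.81 * 2.7 * 0.4848
= 38.5235 Nm


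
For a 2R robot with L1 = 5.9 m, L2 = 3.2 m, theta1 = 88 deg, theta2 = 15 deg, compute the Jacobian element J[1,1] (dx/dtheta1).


J[1,1] = -L1*sin(t1) - L2*sin(t1+t2)
= -5.9*sin(88) - 3.2*sin(103)
= -9.0144


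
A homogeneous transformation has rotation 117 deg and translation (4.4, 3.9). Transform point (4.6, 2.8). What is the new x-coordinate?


x' = cos(theta)*px - sin(theta)*py + tx
= -0.454*4.6 - 0.891*2.8 + 4.4
= -0.1832


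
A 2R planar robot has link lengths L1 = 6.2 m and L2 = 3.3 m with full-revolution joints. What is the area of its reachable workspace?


r_max = L1 + L2 = 9.5 m
r_min = |L1 - L2| = 2.9 m
Area = pi*(r_max^2 - r_min^2)
= pi*(90.25 - 8.41)
= pi * 81.84
= 257.1079 m^2


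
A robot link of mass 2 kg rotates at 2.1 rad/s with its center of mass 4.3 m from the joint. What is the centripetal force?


F = m * omega^2 * r
= 2 * 2.1^2 * 4.3
= 2 * 4.41 * 4.3
= 37.926 N


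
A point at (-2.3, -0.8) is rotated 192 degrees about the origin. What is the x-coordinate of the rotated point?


x' = x*cos(theta) - y*sin(theta)
cos(192 deg) = -0.9781, sin(192 deg) = -0.2079
x' = -2.3 * -0.9781 - -0.8 * -0.2079
= 2.2497 - 0.1663
= 2.0834


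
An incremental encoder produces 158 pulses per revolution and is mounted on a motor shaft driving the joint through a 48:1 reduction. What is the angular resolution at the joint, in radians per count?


counts per rev = 158
effective counts at joint = 158 * 48 = 7584
resolution = 2*pi / 7584
= 8.2848e-04 rad/count


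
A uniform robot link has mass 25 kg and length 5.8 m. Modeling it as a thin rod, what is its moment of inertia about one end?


I = (1/3) * m * L^2
= (1/3) * 25 * 5.8^2
= 0.333333 * 25 * 33.64
= 280.3333 kg*m^2
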